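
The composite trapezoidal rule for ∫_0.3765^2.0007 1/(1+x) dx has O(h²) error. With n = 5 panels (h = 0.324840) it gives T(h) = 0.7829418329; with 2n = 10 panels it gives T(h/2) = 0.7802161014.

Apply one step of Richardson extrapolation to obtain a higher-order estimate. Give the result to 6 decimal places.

0.779308

Order 2 gives 2^r = 4 and 2^r − 1 = 3.
Weighted: 3.1208644056 − 0.7829418329 = 2.3379225727
Denominator 4 − 1 = 3.
(4 × 0.7802161014 − 0.7829418329)/(4 − 1) = 0.7793075242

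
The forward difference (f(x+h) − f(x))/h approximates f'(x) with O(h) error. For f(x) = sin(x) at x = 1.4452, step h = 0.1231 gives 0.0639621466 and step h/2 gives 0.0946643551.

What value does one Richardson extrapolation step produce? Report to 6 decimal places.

Leading term ∝ h^1; use weight 2 = 2^1.
2·0.0946643551 = 0.1893287102; 0.1893287102 − 0.0639621466 = 0.1253665636
Denominator 2 − 1 = 1.
Extrapolated: 0.1253665636 / 1 = 0.1253665636
Correction |R − A(h/2)| = 3.070e-02; gap |A(h/2) − A(h)| = 3.070e-02.

0.125367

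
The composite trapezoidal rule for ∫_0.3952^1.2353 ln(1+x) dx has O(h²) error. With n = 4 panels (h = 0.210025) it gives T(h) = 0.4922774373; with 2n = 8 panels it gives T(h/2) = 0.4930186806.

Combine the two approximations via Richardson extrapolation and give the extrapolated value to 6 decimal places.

0.493266

Leading term ∝ h^2; use weight 4 = 2^2.
4·0.4930186806 − 0.4922774373 = 1.4797972851
Divide by 2^2 − 1 = 3.
R = 1.4797972851/3 = 0.4932657617
Correction |R − A(h/2)| = 2.471e-04; gap |A(h/2) − A(h)| = 7.412e-04.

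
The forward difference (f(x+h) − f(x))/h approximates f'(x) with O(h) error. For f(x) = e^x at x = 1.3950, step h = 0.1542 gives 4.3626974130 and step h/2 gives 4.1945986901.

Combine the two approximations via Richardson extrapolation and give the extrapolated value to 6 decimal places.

4.026500

r = 1: numerator weight 2, denominator 1.
2·4.1945986901 − 4.3626974130 = 4.0264999672
Extrapolated: 4.0264999672 / 1 = 4.0264999672
Gap between inputs: 1.681e-01; correction applied: −0.1680987229.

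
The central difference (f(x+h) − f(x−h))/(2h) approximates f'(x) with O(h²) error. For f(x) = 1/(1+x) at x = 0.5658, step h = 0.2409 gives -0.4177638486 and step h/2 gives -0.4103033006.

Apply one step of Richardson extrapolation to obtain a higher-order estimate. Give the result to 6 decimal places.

-0.407816

The method has order 2: 2^2 = 4.
Weighted: (-1.6412132024) − (-0.4177638486) = -1.2234493538
Denominator 4 − 1 = 3.
So the Richardson estimate is -0.4078164513.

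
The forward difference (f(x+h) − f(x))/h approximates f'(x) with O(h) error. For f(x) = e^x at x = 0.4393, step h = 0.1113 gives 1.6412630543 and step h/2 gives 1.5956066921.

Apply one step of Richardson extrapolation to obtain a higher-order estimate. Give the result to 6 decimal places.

1.549950

Error is O(h^1); halving h shrinks it by 2^1 = 2.
Weighted: 3.1912133842 − 1.6412630543 = 1.5499503299
Denominator 2 − 1 = 1.
R = 1.5499503299/1 = 1.5499503299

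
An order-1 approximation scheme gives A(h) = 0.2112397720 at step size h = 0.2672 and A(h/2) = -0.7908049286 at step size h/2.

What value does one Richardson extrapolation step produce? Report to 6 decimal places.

-1.792850

Leading term ∝ h^1; use weight 2 = 2^1.
Top: 2(-0.7908049286) − (0.2112397720) = -1.7928496292
Divide by 2^1 − 1 = 1.
Result: -1.7928496292
Gap between inputs: 1.002e+00; correction applied: −1.0020447006.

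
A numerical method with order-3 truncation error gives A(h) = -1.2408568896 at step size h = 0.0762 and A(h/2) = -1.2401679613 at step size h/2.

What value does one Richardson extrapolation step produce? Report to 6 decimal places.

The method has order 3: 2^3 = 8.
8 × (-1.2401679613) = -9.9213436904; (-9.9213436904) − (-1.2408568896) = -8.6804868008
R = (-8.6804868008)/7 = -1.2400695430

-1.240070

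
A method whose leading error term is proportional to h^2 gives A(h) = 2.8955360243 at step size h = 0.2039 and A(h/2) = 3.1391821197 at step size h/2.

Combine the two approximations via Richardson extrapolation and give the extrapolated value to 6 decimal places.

3.220397

Method order is 2; weight 2^2 = 4.
4 × 3.1391821197 − 2.8955360243 = 9.6611924545
Denominator 4 − 1 = 3.
Extrapolated: 9.6611924545 / 3 = 3.2203974848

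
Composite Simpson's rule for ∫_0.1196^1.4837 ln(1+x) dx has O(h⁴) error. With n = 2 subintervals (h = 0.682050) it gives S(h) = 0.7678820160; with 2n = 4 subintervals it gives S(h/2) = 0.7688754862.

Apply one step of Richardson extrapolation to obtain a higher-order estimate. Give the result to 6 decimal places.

r = 4: numerator weight 16, denominator 15.
Top: 16(0.7688754862) − (0.7678820160) = 11.5341257632
11.5341257632 ÷ 15 = 0.7689417175
Gap between inputs: 9.935e-04; correction applied: +0.0000662313.

0.768942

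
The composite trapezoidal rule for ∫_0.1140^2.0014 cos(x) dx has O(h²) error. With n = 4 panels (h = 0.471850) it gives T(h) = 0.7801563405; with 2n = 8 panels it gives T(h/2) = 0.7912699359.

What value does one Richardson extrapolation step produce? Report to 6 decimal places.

Error is O(h^2); halving h shrinks it by 2^2 = 4.
Weighted: 3.1650797436 − 0.7801563405 = 2.3849234031
Denominator 4 − 1 = 3.
R = 2.3849234031/3 = 0.7949744677

0.794974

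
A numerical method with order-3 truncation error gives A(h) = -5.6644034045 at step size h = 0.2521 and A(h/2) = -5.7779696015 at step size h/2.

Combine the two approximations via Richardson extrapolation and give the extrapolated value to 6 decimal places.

Leading term ∝ h^3; use weight 8 = 2^3.
8·(-5.7779696015) = -46.2237568120; subtract (-5.6644034045) → -40.5593534075
Divide by 2^3 − 1 = 7.
(-40.5593534075) ÷ 7 = -5.7941933439

-5.794193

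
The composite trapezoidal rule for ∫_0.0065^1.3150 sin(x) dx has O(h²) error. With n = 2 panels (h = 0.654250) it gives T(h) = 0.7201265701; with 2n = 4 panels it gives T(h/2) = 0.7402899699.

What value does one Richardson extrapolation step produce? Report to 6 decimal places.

Error is O(h^2); halving h shrinks it by 2^2 = 4.
2^2×A(h/2) = 2.9611598796; minus A(h) gives 2.2410333095.
Divide by 2^2 − 1 = 3.
R = 2.2410333095/3 = 0.7470111032
Gap between inputs: 2.016e-02; correction applied: +0.0067211333.

0.747011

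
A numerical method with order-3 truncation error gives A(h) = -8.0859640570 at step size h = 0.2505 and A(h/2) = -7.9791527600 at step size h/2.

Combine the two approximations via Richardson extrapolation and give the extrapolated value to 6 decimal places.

Method order is 3; weight 2^3 = 8.
Numerator 8·A(h/2) − A(h) = 8·(-7.9791527600) − (-8.0859640570) = -55.7472580230
Extrapolated: (-55.7472580230) / 7 = -7.9638940033
Shift from A(h/2): +0.0152587567.

-7.963894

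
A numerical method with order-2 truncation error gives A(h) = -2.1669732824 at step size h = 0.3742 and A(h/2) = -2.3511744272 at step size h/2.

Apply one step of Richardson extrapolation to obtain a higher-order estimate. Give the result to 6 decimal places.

Error is O(h^2); halving h shrinks it by 2^2 = 4.
Top: 4(-2.3511744272) − (-2.1669732824) = -7.2377244264
Divide by 2^2 − 1 = 3.
Extrapolated: (-7.2377244264) / 3 = -2.4125748088

-2.412575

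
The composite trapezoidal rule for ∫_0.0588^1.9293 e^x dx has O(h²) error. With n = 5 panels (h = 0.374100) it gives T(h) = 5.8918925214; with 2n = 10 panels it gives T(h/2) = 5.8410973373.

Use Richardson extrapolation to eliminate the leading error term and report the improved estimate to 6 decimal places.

5.824166

Leading term ∝ h^2; use weight 4 = 2^2.
4·5.8410973373 = 23.3643893492; subtract 5.8918925214 → 17.4724968278
Divide by 2^2 − 1 = 3.
(4·5.8410973373 − 5.8918925214)/(4 − 1) = 5.8241656093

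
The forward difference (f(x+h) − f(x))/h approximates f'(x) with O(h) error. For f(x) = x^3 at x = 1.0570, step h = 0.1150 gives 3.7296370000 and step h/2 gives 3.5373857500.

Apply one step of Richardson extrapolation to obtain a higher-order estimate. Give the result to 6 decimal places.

3.345134

Method order is 1; weight 2^1 = 2.
2·3.5373857500 = 7.0747715000; subtract 3.7296370000 → 3.3451345000
Denominator 2 − 1 = 1.
3.3451345000 ÷ 1 = 3.3451345000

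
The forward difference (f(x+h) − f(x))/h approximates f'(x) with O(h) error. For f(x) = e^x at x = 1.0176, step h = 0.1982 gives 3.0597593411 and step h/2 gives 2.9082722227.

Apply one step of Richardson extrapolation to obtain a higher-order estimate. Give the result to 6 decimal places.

Leading term ∝ h^1; use weight 2 = 2^1.
Weighted: 5.8165444454 − 3.0597593411 = 2.7567851043
2.7567851043 ÷ 1 = 2.7567851043
Correction |R − A(h/2)| = 1.515e-01; gap |A(h/2) − A(h)| = 1.515e-01.

2.756785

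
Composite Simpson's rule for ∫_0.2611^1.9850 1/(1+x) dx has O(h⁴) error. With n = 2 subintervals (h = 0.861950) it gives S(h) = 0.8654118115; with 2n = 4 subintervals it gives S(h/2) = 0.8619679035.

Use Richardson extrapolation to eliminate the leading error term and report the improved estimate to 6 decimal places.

Error is O(h^4); halving h shrinks it by 2^4 = 16.
Top: 16(0.8619679035) − (0.8654118115) = 12.9260746445
Divide by 2^4 − 1 = 15.
R = 12.9260746445/15 = 0.8617383096

0.861738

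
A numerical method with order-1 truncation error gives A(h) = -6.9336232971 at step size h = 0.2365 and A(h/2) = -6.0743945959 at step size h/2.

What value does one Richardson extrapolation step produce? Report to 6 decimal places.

-5.215166

The method has order 1: 2^1 = 2.
2^1 × A(h/2) = -12.1487891918; minus A(h) gives -5.2151658947.
(2 × (-6.0743945959) − (-6.9336232971))/(2 − 1) = -5.2151658947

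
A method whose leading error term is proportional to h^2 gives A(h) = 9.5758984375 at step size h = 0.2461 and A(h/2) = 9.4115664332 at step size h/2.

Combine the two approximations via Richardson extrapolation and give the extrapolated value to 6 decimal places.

The method has order 2: 2^2 = 4.
Weighted: 37.6462657328 − 9.5758984375 = 28.0703672953
R = 28.0703672953/3 = 9.3567890984

9.356789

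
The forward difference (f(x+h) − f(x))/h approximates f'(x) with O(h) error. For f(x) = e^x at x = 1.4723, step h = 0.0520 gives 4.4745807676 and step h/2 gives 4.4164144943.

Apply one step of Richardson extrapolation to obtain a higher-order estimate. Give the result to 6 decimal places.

4.358248

r = 1: numerator weight 2, denominator 1.
Difference of the inputs: 4.4164144943 − 4.4745807676 = -0.0581662733
Correction (A(h/2) − A(h))/(2 − 1) = (-0.0581662733)/1 = -0.0581662733
R = A(h/2) + (A(h/2) − A(h))/1 = 4.4164144943 − 0.0581662733 = 4.3582482210
Gap between inputs: 5.817e-02; correction applied: −0.0581662733.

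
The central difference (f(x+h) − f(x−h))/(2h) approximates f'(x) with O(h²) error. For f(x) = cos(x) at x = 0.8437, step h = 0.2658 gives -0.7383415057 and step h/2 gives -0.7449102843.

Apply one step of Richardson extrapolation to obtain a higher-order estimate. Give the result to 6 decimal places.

r = 2, so 2^r = 4.
4 × (-0.7449102843) = -2.9796411372; (-2.9796411372) − (-0.7383415057) = -2.2412996315
(-2.2412996315) ÷ 3 = -0.7470998772

-0.747100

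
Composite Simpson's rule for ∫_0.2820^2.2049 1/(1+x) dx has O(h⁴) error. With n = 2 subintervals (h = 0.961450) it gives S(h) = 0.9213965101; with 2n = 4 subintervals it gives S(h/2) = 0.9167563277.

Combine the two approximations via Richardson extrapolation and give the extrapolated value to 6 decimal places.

With r = 4 the leading error scales as h^4, so the weight is 2^4 = 16.
A(h/2) − A(h) = 0.9167563277 − 0.9213965101 = -0.0046401824
Correction (A(h/2) − A(h))/(16 − 1) = (-0.0046401824)/15 = -0.0003093455
R = A(h/2) + (A(h/2) − A(h))/15 = 0.9167563277 − 0.0003093455 = 0.9164469822
Shift from A(h/2): −0.0003093455.

0.916447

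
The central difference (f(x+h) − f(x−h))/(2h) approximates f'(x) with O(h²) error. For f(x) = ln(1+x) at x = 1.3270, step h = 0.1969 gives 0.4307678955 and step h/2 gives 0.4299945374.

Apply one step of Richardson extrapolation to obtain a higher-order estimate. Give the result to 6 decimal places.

Method order is 2; weight 2^2 = 4.
Top: 4(0.4299945374) − (0.4307678955) = 1.2892102541
Denominator 4 − 1 = 3.
Extrapolated: 1.2892102541 / 3 = 0.4297367514

0.429737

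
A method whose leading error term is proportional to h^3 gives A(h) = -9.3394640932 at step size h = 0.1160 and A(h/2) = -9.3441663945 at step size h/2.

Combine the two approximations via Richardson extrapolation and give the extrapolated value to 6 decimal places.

-9.344838

Order 3 gives 2^r = 8 and 2^r − 1 = 7.
A(h/2) − A(h) = -9.3441663945 − (-9.3394640932) = -0.0047023013
Divide by 2^3 − 1 = 7: (-0.0047023013)/7 = -0.0006717573
R = -9.3441663945 − 0.0006717573 = -9.3448381518
Gap between inputs: 4.702e-03; correction applied: −0.0006717573.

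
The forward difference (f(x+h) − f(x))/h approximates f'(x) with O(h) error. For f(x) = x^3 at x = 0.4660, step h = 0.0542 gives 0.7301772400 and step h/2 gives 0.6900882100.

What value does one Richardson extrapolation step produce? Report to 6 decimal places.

With r = 1 the leading error scales as h^1, so the weight is 2^1 = 2.
Weighted: 1.3801764200 − 0.7301772400 = 0.6499991800
Denominator 2 − 1 = 1.
0.6499991800 ÷ 1 = 0.6499991800
Gap between inputs: 4.009e-02; correction applied: −0.0400890300.

0.649999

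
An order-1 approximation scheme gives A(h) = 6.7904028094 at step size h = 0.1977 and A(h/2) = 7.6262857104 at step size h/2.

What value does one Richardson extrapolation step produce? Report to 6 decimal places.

8.462169

Leading term ∝ h^1; use weight 2 = 2^1.
2 × 7.6262857104 − 6.7904028094 = 8.4621686114
8.4621686114 ÷ 1 = 8.4621686114
Correction |R − A(h/2)| = 8.359e-01; gap |A(h/2) − A(h)| = 8.359e-01.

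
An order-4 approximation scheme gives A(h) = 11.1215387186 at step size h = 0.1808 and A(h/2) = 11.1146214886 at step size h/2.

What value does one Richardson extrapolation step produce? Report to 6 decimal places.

Leading term ∝ h^4; use weight 16 = 2^4.
16×11.1146214886 − 11.1215387186 = 166.7124050990
R = 166.7124050990/15 = 11.1141603399

11.114160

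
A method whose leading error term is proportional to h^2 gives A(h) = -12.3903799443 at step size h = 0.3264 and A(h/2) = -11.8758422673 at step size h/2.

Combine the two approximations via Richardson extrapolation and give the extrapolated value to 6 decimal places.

r = 2: numerator weight 4, denominator 3.
2^2·A(h/2) = -47.5033690692; minus A(h) gives -35.1129891249.
Divide by 2^2 − 1 = 3.
(-35.1129891249) ÷ 3 = -11.7043297083

-11.704330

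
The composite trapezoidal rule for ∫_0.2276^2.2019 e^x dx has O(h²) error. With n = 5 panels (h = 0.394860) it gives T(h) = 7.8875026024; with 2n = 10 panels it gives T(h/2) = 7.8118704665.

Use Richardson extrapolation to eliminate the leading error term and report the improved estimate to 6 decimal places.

With r = 2 the leading error scales as h^2, so the weight is 2^2 = 4.
Top: 4(7.8118704665) − (7.8875026024) = 23.3599792636
23.3599792636 ÷ 3 = 7.7866597545

7.786660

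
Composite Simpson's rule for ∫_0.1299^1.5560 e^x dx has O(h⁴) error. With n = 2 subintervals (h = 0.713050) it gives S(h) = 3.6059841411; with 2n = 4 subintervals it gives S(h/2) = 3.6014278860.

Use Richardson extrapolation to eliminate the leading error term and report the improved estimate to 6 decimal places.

Method order is 4; weight 2^4 = 16.
2^4 × A(h/2) = 57.6228461760; minus A(h) gives 54.0168620349.
54.0168620349 ÷ 15 = 3.6011241357

3.601124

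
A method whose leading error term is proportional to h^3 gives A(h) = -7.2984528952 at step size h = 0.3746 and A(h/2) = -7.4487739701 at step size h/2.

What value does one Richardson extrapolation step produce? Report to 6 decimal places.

-7.470248

Leading term ∝ h^3; use weight 8 = 2^3.
8·(-7.4487739701) = -59.5901917608; subtract (-7.2984528952) → -52.2917388656
(-52.2917388656) ÷ 7 = -7.4702484094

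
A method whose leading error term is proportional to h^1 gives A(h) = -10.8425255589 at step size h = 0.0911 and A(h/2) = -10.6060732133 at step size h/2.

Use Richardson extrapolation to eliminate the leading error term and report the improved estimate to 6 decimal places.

With r = 1 the leading error scales as h^1, so the weight is 2^1 = 2.
2^1×A(h/2) = -21.2121464266; minus A(h) gives -10.3696208677.
R = (-10.3696208677)/1 = -10.3696208677

-10.369621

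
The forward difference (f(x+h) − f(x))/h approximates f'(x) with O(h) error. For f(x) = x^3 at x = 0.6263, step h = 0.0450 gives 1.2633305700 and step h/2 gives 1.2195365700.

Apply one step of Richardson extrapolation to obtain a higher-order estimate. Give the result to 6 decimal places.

1.175743

With r = 1 the leading error scales as h^1, so the weight is 2^1 = 2.
2^1 × A(h/2) = 2.4390731400; minus A(h) gives 1.1757425700.
Divide by 2^1 − 1 = 1.
1.1757425700 ÷ 1 = 1.1757425700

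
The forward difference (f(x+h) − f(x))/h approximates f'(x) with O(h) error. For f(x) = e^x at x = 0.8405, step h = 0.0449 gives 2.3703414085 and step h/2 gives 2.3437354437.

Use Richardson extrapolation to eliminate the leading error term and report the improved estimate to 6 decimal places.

Error is O(h^1); halving h shrinks it by 2^1 = 2.
2 × 2.3437354437 = 4.6874708874; subtract 2.3703414085 → 2.3171294789
Denominator 2 − 1 = 1.
2.3171294789 ÷ 1 = 2.3171294789
Shift from A(h/2): −0.0266059648.

2.317129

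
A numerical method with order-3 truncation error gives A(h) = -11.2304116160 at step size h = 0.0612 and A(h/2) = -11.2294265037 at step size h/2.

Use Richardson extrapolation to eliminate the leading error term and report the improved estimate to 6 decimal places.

-11.229286

Method order is 3; weight 2^3 = 8.
Weighted: (-89.8354120296) − (-11.2304116160) = -78.6050004136
(-78.6050004136) ÷ 7 = -11.2292857734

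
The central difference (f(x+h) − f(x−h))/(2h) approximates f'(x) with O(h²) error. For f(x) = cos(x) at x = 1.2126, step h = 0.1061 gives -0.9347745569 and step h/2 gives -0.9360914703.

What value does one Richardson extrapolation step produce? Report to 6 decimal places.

-0.936530

r = 2, so 2^r = 4.
Numerator 4×A(h/2) − A(h) = 4×(-0.9360914703) − (-0.9347745569) = -2.8095913243
Divide by 2^2 − 1 = 3.
(-2.8095913243) ÷ 3 = -0.9365304414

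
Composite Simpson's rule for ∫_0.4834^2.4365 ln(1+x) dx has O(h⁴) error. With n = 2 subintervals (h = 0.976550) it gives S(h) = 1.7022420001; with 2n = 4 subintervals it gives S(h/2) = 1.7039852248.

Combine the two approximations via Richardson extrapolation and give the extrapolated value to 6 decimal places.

r = 4, so 2^r = 16.
16 × 1.7039852248 = 27.2637635968; subtract 1.7022420001 → 25.5615215967
Divide by 2^4 − 1 = 15.
Result: 1.7041014398

1.704101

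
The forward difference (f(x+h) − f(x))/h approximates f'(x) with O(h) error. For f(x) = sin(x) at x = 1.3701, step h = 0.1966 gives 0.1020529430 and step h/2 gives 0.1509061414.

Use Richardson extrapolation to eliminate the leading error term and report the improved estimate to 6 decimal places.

0.199759

Leading term ∝ h^1; use weight 2 = 2^1.
2 × 0.1509061414 = 0.3018122828; 0.3018122828 − 0.1020529430 = 0.1997593398
0.1997593398 ÷ 1 = 0.1997593398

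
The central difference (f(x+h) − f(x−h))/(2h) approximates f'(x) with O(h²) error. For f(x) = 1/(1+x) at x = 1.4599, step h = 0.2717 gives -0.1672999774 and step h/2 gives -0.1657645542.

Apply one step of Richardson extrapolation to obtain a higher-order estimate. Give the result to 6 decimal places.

-0.165253

With r = 2 the leading error scales as h^2, so the weight is 2^2 = 4.
2^2*A(h/2) = -0.6630582168; minus A(h) gives -0.4957582394.
(4*(-0.1657645542) − (-0.1672999774))/(4 − 1) = -0.1652527465
Correction |R − A(h/2)| = 5.118e-04; gap |A(h/2) − A(h)| = 1.535e-03.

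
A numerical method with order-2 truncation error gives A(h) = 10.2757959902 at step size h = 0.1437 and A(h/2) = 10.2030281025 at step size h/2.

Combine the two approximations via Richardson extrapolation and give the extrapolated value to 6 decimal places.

10.178772

Method order is 2; weight 2^2 = 4.
Numerator 4 × A(h/2) − A(h) = 4 × 10.2030281025 − 10.2757959902 = 30.5363164198
Denominator 4 − 1 = 3.
So the Richardson estimate is 10.1787721399.
Gap between inputs: 7.277e-02; correction applied: −0.0242559626.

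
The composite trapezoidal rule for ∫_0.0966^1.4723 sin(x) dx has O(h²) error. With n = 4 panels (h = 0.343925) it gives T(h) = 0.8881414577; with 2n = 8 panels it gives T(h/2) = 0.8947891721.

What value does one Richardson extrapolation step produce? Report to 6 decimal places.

0.897005

The method has order 2: 2^2 = 4.
4*0.8947891721 = 3.5791566884; subtract 0.8881414577 → 2.6910152307
Denominator 4 − 1 = 3.
Extrapolated: 2.6910152307 / 3 = 0.8970050769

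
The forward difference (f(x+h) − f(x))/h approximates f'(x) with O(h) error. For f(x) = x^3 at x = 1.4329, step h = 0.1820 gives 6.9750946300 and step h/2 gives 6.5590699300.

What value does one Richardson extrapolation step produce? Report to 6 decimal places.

6.143045

With r = 1 the leading error scales as h^1, so the weight is 2^1 = 2.
Top: 2(6.5590699300) − (6.9750946300) = 6.1430452300
Divide by 2^1 − 1 = 1.
6.1430452300 ÷ 1 = 6.1430452300
Correction |R − A(h/2)| = 4.160e-01; gap |A(h/2) − A(h)| = 4.160e-01.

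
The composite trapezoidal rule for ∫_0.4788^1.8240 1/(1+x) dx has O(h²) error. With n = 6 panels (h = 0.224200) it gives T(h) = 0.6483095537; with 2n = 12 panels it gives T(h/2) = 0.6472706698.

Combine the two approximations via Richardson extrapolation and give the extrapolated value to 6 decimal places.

0.646924

Error is O(h^2); halving h shrinks it by 2^2 = 4.
4*0.6472706698 = 2.5890826792; subtract 0.6483095537 → 1.9407731255
Divide by 2^2 − 1 = 3.
Result: 0.6469243752
Shift from A(h/2): −0.0003462946.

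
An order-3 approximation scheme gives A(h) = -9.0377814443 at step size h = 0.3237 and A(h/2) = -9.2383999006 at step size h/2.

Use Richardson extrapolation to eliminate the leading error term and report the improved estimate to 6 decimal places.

-9.267060

With r = 3 the leading error scales as h^3, so the weight is 2^3 = 8.
Top: 8(-9.2383999006) − (-9.0377814443) = -64.8694177605
Denominator 8 − 1 = 7.
(-64.8694177605) ÷ 7 = -9.2670596801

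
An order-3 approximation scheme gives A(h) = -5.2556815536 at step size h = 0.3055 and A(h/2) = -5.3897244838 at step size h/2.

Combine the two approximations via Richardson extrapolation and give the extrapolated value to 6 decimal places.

Leading term ∝ h^3; use weight 8 = 2^3.
8 × (-5.3897244838) − (-5.2556815536) = -37.8621143168
R = (-37.8621143168)/7 = -5.4088734738
Correction |R − A(h/2)| = 1.915e-02; gap |A(h/2) − A(h)| = 1.340e-01.

-5.408873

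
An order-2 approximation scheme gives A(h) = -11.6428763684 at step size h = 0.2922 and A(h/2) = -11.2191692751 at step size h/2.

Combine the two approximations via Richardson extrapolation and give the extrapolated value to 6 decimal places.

-11.077934

r = 2, so 2^r = 4.
4·(-11.2191692751) = -44.8766771004; subtract (-11.6428763684) → -33.2338007320
(-33.2338007320) ÷ 3 = -11.0779335773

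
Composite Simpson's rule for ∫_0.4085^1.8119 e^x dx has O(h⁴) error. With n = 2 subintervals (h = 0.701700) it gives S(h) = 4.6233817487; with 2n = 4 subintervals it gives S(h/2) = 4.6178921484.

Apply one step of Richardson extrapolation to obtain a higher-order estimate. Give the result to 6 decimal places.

4.617526

Order 4 gives 2^r = 16 and 2^r − 1 = 15.
Weighted: 73.8862743744 − 4.6233817487 = 69.2628926257
Divide by 2^4 − 1 = 15.
Result: 4.6175261750
Shift from A(h/2): −0.0003659734.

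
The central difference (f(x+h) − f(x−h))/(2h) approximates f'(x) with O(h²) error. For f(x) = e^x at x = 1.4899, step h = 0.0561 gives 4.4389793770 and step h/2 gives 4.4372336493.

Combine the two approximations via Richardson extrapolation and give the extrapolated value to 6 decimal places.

4.436652

r = 2, so 2^r = 4.
2^2*A(h/2) = 17.7489345972; minus A(h) gives 13.3099552202.
Denominator 4 − 1 = 3.
Extrapolated: 13.3099552202 / 3 = 4.4366517401
Correction |R − A(h/2)| = 5.819e-04; gap |A(h/2) − A(h)| = 1.746e-03.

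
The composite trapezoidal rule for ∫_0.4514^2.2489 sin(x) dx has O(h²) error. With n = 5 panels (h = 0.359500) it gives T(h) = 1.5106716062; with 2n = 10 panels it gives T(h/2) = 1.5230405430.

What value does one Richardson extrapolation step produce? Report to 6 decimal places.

Leading term ∝ h^2; use weight 4 = 2^2.
Weighted: 6.0921621720 − 1.5106716062 = 4.5814905658
4.5814905658 ÷ 3 = 1.5271635219

1.527164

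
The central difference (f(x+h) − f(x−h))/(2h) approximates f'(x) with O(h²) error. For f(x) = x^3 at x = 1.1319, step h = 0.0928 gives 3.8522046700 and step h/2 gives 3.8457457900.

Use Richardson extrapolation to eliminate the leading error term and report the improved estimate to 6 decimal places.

3.843593

Order 2 gives 2^r = 4 and 2^r − 1 = 3.
Top: 4(3.8457457900) − (3.8522046700) = 11.5307784900
Divide by 2^2 − 1 = 3.
Extrapolated: 11.5307784900 / 3 = 3.8435928300
Shift from A(h/2): −0.0021529600.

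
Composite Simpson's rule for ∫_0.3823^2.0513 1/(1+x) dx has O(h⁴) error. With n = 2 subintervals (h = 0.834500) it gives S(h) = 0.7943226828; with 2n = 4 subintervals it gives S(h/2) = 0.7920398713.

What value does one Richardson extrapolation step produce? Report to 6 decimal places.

0.791888

r = 4: numerator weight 16, denominator 15.
2^4*A(h/2) = 12.6726379408; minus A(h) gives 11.8783152580.
11.8783152580 ÷ 15 = 0.7918876839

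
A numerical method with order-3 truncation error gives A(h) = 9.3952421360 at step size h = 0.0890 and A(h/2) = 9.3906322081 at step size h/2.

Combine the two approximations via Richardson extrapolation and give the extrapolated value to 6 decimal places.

r = 3: numerator weight 8, denominator 7.
Numerator 8·A(h/2) − A(h) = 8·9.3906322081 − 9.3952421360 = 65.7298155288
65.7298155288 ÷ 7 = 9.3899736470

9.389974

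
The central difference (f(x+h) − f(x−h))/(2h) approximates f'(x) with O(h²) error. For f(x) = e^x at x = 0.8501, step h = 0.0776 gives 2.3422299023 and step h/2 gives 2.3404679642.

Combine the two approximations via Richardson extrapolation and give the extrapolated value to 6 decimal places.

2.339881

Error is O(h^2); halving h shrinks it by 2^2 = 4.
2^2*A(h/2) = 9.3618718568; minus A(h) gives 7.0196419545.
Extrapolated: 7.0196419545 / 3 = 2.3398806515
Gap between inputs: 1.762e-03; correction applied: −0.0005873127.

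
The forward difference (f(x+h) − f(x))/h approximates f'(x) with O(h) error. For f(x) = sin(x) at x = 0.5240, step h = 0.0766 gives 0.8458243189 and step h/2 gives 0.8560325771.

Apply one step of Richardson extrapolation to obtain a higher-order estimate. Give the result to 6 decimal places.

The method has order 1: 2^1 = 2.
Weighted: 1.7120651542 − 0.8458243189 = 0.8662408353
Divide by 2^1 − 1 = 1.
Extrapolated: 0.8662408353 / 1 = 0.8662408353

0.866241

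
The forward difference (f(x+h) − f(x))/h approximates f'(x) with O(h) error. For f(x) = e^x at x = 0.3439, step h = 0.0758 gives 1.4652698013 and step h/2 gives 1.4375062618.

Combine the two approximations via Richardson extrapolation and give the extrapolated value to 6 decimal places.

r = 1: numerator weight 2, denominator 1.
2·1.4375062618 = 2.8750125236; 2.8750125236 − 1.4652698013 = 1.4097427223
R = 1.4097427223/1 = 1.4097427223

1.409743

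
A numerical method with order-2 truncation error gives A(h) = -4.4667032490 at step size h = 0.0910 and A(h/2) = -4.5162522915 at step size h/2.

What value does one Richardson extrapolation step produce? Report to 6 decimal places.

-4.532769

With r = 2 the leading error scales as h^2, so the weight is 2^2 = 4.
Top: 4(-4.5162522915) − (-4.4667032490) = -13.5983059170
Divide by 2^2 − 1 = 3.
So the Richardson estimate is -4.5327686390.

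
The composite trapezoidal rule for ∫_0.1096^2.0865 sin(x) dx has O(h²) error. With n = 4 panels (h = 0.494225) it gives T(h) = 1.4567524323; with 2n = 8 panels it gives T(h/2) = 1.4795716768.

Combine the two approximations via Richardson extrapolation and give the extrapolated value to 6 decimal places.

1.487178

The method has order 2: 2^2 = 4.
Top: 4(1.4795716768) − (1.4567524323) = 4.4615342749
R = 4.4615342749/3 = 1.4871780916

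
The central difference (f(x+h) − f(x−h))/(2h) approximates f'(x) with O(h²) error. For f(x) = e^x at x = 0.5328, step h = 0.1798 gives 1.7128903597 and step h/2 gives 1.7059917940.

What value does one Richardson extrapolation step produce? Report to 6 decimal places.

1.703692

Method order is 2; weight 2^2 = 4.
Numerator 4*A(h/2) − A(h) = 4*1.7059917940 − 1.7128903597 = 5.1110768163
Divide by 2^2 − 1 = 3.
Extrapolated: 5.1110768163 / 3 = 1.7036922721
Correction |R − A(h/2)| = 2.300e-03; gap |A(h/2) − A(h)| = 6.899e-03.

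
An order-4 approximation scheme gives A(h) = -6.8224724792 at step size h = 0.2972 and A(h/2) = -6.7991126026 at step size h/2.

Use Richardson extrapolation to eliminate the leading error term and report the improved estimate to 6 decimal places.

-6.797555

Order 4 gives 2^r = 16 and 2^r − 1 = 15.
Weighted: (-108.7858016416) − (-6.8224724792) = -101.9633291624
Divide by 2^4 − 1 = 15.
So the Richardson estimate is -6.7975552775.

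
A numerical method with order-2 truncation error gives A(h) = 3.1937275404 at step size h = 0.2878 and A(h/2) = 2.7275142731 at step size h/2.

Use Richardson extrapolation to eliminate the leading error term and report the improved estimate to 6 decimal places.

The method has order 2: 2^2 = 4.
2^2 × A(h/2) = 10.9100570924; minus A(h) gives 7.7163295520.
Divide by 2^2 − 1 = 3.
(4 × 2.7275142731 − 3.1937275404)/(4 − 1) = 2.5721098507
Gap between inputs: 4.662e-01; correction applied: −0.1554044224.

2.572110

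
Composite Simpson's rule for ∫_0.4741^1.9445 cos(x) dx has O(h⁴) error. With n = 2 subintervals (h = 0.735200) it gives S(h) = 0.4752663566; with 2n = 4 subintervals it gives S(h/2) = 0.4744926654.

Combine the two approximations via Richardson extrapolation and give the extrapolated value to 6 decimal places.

0.474441

Method order is 4; weight 2^4 = 16.
16 × 0.4744926654 − 0.4752663566 = 7.1166162898
Divide by 2^4 − 1 = 15.
So the Richardson estimate is 0.4744410860.
Correction |R − A(h/2)| = 5.158e-05; gap |A(h/2) − A(h)| = 7.737e-04.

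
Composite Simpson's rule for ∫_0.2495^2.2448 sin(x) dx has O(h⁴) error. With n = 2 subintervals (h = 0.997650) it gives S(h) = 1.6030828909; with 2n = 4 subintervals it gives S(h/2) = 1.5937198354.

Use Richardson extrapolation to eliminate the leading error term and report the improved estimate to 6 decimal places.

1.593096

Leading term ∝ h^4; use weight 16 = 2^4.
Difference of the inputs: 1.5937198354 − 1.6030828909 = -0.0093630555
Correction (A(h/2) − A(h))/(16 − 1) = (-0.0093630555)/15 = -0.0006242037
R = A(h/2) + (A(h/2) − A(h))/15 = 1.5937198354 − 0.0006242037 = 1.5930956317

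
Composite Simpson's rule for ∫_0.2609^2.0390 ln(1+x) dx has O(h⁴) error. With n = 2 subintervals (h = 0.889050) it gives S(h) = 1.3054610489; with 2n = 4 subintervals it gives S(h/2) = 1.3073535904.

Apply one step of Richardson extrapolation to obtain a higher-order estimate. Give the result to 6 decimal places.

The method has order 4: 2^4 = 16.
A(h/2) − A(h) = 1.3073535904 − 1.3054610489 = 0.0018925415
Correction (A(h/2) − A(h))/(16 − 1) = 0.0018925415/15 = 0.0001261694
R = 1.3073535904 + 0.0001261694 = 1.3074797598

1.307480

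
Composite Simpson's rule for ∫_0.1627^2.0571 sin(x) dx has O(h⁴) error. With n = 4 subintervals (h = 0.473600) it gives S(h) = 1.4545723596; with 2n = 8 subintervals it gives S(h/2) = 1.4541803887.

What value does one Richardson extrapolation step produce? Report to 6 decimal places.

1.454154

Leading term ∝ h^4; use weight 16 = 2^4.
16·1.4541803887 = 23.2668862192; 23.2668862192 − 1.4545723596 = 21.8123138596
R = 21.8123138596/15 = 1.4541542573
Shift from A(h/2): −0.0000261314.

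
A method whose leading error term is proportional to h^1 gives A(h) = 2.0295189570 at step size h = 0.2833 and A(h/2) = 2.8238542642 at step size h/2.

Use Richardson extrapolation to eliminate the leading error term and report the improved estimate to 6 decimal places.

r = 1: numerator weight 2, denominator 1.
Difference of the inputs: 2.8238542642 − 2.0295189570 = 0.7943353072
Correction (A(h/2) − A(h))/(2 − 1) = 0.7943353072/1 = 0.7943353072
R = A(h/2) + (A(h/2) − A(h))/1 = 2.8238542642 + 0.7943353072 = 3.6181895714

3.618190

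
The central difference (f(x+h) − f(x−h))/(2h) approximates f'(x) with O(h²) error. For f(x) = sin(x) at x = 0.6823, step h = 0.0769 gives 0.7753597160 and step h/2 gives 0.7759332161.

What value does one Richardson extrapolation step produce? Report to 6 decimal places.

With r = 2 the leading error scales as h^2, so the weight is 2^2 = 4.
4×0.7759332161 = 3.1037328644; 3.1037328644 − 0.7753597160 = 2.3283731484
Denominator 4 − 1 = 3.
Result: 0.7761243828
Shift from A(h/2): +0.0001911667.

0.776124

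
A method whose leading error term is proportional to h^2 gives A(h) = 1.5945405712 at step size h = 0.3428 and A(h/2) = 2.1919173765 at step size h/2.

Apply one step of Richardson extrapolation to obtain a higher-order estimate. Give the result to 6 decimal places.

2.391043

Error is O(h^2); halving h shrinks it by 2^2 = 4.
Numerator 4 × A(h/2) − A(h) = 4 × 2.1919173765 − 1.5945405712 = 7.1731289348
R = 7.1731289348/3 = 2.3910429783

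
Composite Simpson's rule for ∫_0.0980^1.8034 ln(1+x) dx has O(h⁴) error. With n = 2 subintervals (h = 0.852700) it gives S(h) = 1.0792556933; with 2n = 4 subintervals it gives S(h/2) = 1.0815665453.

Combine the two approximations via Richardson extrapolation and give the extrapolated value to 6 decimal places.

With r = 4 the leading error scales as h^4, so the weight is 2^4 = 16.
Top: 16(1.0815665453) − (1.0792556933) = 16.2258090315
(16 × 1.0815665453 − 1.0792556933)/(16 − 1) = 1.0817206021

1.081721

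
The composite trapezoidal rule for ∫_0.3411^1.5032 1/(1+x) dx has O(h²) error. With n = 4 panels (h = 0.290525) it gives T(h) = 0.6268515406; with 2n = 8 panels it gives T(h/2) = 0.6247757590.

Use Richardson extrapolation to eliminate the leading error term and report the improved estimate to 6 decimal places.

r = 2: numerator weight 4, denominator 3.
Top: 4(0.6247757590) − (0.6268515406) = 1.8722514954
Extrapolated: 1.8722514954 / 3 = 0.6240838318

0.624084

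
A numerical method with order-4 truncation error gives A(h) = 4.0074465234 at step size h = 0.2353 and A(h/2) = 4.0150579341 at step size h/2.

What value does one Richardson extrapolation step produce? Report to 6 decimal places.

4.015565

Method order is 4; weight 2^4 = 16.
16×4.0150579341 = 64.2409269456; subtract 4.0074465234 → 60.2334804222
(16×4.0150579341 − 4.0074465234)/(16 − 1) = 4.0155653615
Shift from A(h/2): +0.0005074274.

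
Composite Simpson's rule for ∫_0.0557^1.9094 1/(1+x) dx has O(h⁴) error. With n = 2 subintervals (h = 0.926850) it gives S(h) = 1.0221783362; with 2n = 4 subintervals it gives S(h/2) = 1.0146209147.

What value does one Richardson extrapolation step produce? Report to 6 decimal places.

1.014117

Order 4 gives 2^r = 16 and 2^r − 1 = 15.
A(h/2) − A(h) = 1.0146209147 − 1.0221783362 = -0.0075574215
Correction (A(h/2) − A(h))/(16 − 1) = (-0.0075574215)/15 = -0.0005038281
R = 1.0146209147 − 0.0005038281 = 1.0141170866
Shift from A(h/2): −0.0005038281.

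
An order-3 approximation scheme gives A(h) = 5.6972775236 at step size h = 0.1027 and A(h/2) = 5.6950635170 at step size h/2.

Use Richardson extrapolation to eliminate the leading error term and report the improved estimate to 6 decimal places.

5.694747

r = 3: numerator weight 8, denominator 7.
Numerator 8·A(h/2) − A(h) = 8·5.6950635170 − 5.6972775236 = 39.8632306124
Denominator 8 − 1 = 7.
R = 39.8632306124/7 = 5.6947472303
Shift from A(h/2): −0.0003162867.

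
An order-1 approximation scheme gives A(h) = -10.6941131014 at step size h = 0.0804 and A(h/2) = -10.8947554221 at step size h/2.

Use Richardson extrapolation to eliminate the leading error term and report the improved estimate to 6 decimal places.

The method has order 1: 2^1 = 2.
Weighted: (-21.7895108442) − (-10.6941131014) = -11.0953977428
Extrapolated: (-11.0953977428) / 1 = -11.0953977428

-11.095398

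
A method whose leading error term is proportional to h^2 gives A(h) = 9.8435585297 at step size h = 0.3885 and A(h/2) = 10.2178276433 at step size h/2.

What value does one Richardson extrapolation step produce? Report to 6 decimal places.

Error is O(h^2); halving h shrinks it by 2^2 = 4.
Numerator 4*A(h/2) − A(h) = 4*10.2178276433 − 9.8435585297 = 31.0277520435
Extrapolated: 31.0277520435 / 3 = 10.3425840145

10.342584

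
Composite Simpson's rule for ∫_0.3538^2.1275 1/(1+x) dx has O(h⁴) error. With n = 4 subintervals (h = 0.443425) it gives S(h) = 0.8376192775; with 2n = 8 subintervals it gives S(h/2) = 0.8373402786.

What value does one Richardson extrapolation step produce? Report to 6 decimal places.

0.837322

With r = 4 the leading error scales as h^4, so the weight is 2^4 = 16.
Numerator 16*A(h/2) − A(h) = 16*0.8373402786 − 0.8376192775 = 12.5598251801
Extrapolated: 12.5598251801 / 15 = 0.8373216787
Shift from A(h/2): −0.0000185999.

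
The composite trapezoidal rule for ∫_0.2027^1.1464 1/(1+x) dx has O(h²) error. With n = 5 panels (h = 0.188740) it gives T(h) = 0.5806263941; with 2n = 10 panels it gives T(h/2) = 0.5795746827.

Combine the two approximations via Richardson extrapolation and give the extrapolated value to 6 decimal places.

Method order is 2; weight 2^2 = 4.
Numerator 4×A(h/2) − A(h) = 4×0.5795746827 − 0.5806263941 = 1.7376723367
(4×0.5795746827 − 0.5806263941)/(4 − 1) = 0.5792241122
Gap between inputs: 1.052e-03; correction applied: −0.0003505705.

0.579224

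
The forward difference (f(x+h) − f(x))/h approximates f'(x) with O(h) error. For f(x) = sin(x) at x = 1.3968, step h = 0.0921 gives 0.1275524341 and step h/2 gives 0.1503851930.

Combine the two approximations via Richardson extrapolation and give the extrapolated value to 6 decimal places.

0.173218

Order 1 gives 2^r = 2 and 2^r − 1 = 1.
Top: 2(0.1503851930) − (0.1275524341) = 0.1732179519
Denominator 2 − 1 = 1.
R = 0.1732179519/1 = 0.1732179519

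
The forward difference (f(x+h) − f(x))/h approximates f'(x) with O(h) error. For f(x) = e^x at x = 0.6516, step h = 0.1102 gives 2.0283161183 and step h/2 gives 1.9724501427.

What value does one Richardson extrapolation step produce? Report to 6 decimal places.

Order 1 gives 2^r = 2 and 2^r − 1 = 1.
Numerator 2*A(h/2) − A(h) = 2*1.9724501427 − 2.0283161183 = 1.9165841671
Extrapolated: 1.9165841671 / 1 = 1.9165841671
Gap between inputs: 5.587e-02; correction applied: −0.0558659756.

1.916584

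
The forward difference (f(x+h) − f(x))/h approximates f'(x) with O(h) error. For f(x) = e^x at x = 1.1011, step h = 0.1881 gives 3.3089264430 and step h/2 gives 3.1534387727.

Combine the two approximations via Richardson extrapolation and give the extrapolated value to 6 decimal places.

Method order is 1; weight 2^1 = 2.
Numerator 2·A(h/2) − A(h) = 2·3.1534387727 − 3.3089264430 = 2.9979511024
Denominator 2 − 1 = 1.
2.9979511024 ÷ 1 = 2.9979511024
Shift from A(h/2): −0.1554876703.

2.997951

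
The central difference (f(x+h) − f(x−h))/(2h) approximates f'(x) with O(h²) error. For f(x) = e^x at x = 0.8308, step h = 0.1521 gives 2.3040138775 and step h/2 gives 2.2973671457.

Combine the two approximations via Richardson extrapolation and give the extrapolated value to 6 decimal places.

Error is O(h^2); halving h shrinks it by 2^2 = 4.
Numerator 4*A(h/2) − A(h) = 4*2.2973671457 − 2.3040138775 = 6.8854547053
R = 6.8854547053/3 = 2.2951515684
Gap between inputs: 6.647e-03; correction applied: −0.0022155773.

2.295152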